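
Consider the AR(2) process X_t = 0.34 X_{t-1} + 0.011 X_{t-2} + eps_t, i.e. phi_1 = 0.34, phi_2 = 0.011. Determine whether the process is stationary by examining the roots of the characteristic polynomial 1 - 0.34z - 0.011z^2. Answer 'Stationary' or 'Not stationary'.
\text{Stationary}

The AR(p) characteristic polynomial is P(z) = 1 - 0.34z - 0.011z^2.
Stationarity requires all roots to lie outside the unit circle, i.e. |z| > 1 for every root.
Set 1 + (-0.34) z + (-0.011) z^2 = 0, i.e. a z^2 + b z + c = 0 with a = -0.011, b = -0.34, c = 1.
Discriminant D = b^2 - 4ac = (-0.34)^2 - 4*(-0.011)*1 = 0.1156 - (-0.044) = 0.1596.
D >= 0, so the roots are real: z = (-b +/- sqrt(D)) / (2a) = (0.34 +/- 0.3995) / (-0.022).
  z_1 = (0.34 + 0.3995) / (-0.022) = -33.6136,   |z_1| = 33.6136.
  z_2 = (0.34 - 0.3995) / (-0.022) = 2.7045,   |z_2| = 2.7045.
Moduli of all roots: 33.6136, 2.7045.
All moduli strictly greater than 1? Yes.
Verdict: Stationary.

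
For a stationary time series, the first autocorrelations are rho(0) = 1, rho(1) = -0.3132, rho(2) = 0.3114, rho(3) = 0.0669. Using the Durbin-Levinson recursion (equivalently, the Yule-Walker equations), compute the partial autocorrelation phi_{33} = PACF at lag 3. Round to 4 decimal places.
\phi_{33} = 0.2530

The PACF at lag k is phi_{kk}, the last component of the solution
to the Yule-Walker system G_k phi = r_k where
  (G_k)_{ij} = rho(|i - j|), (r_k)_i = rho(i), i,j = 1..k.
Equivalently, Durbin-Levinson gives phi_{kk} iteratively:
  phi_{11} = rho(1)
  phi_{kk} = [rho(k) - sum_{j=1..k-1} phi_{k-1,j} rho(k-j)]
            / [1 - sum_{j=1..k-1} phi_{k-1,j} rho(j)],
  phi_{k,j} = phi_{k-1,j} - phi_{kk} phi_{k-1,k-j},  j = 1..k-1.
Step k = 1:
  phi_11 = rho(1) = -0.3132.
Step k = 2:
  phi_22 = [rho(2) - phi_11 rho(1)] / [1 - phi_11 rho(1)] = [0.3114 - (-0.3132)(-0.3132)] / [1 - (-0.3132)(-0.3132)]
         = 0.21330576 / 0.90190576 = 0.236506.
  Update: phi_21 = phi_11 - phi_22 phi_11 = -0.3132 - (0.236506)(-0.3132) = -0.239126.
Step k = 3:
  phi_33 = [rho(3) - phi_21 rho(2) - phi_22 rho(1)] / [1 - phi_21 rho(1) - phi_22 rho(2)]
    numerator   = 0.0669 - (-0.239126)(0.3114) - (0.236506)(-0.3132) = 0.21543753
    denominator = 1 - (-0.239126)(-0.3132) - (0.236506)(0.3114) = 0.85145775
  phi_33 = 0.21543753 / 0.85145775 = 0.253.
Therefore phi_{33} = 0.2530.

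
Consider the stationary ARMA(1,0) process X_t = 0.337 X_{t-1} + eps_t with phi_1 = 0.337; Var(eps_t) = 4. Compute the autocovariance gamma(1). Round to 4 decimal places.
\gamma(1) = 1.5207

Multiply the model equation by X_{t-k} and take expectations. With theta_0 = psi_0 = 1 and psi_j the MA(infinity) weights, this gives
  gamma(k) - sum_i phi_i gamma(k-i) = c_k,
  c_k = sigma^2 * sum_{j=k..q} theta_j psi_{j-k}   (c_k = 0 for k > q),
using gamma(-m) = gamma(m).
Pure AR (q = 0): c_0 = sigma^2 = 4, c_k = 0 for k >= 1.
Equations for k = 0 and k = 1 (AR order 1):
  gamma(0) = phi_1 gamma(1) + c_0
  gamma(1) = phi_1 gamma(0) + c_1
Substituting the second into the first: gamma(0) (1 - phi_1^2) = c_0 + phi_1 c_1, so
  gamma(0) = c_0 / (1 - phi_1^2) = 4 / (1 - (0.337)^2) = 4 / 0.886431 = 4.512478.
  gamma(1) = phi_1 gamma(0) = (0.337)(4.512478) = 1.520705.
Therefore gamma(1) = 1.5207 (to 4 decimal places).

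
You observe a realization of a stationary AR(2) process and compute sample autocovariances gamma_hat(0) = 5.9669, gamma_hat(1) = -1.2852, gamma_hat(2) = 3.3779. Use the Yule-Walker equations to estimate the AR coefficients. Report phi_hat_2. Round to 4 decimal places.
\hat\phi_{2} = 0.5450

The Yule-Walker equations for an AR(p) process read, in matrix form,
  Gamma_p phi = r_p,   with   (Gamma_p)_{ij} = gamma(|i - j|),
                       (r_p)_i = gamma(i),   i,j = 1..p.
Substitute the sample gammas (Toeplitz matrix and right-hand side of size 2):
  Gamma_p = [[5.9669, -1.2852], [-1.2852, 5.9669]]
  r_p     = [-1.2852, 3.3779]
Written out:
  5.9669 phi_1 - 1.2852 phi_2 = -1.2852
  -1.2852 phi_1 + 5.9669 phi_2 = 3.3779
Solve by Cramer's rule:
  det = gamma(0)^2 - gamma(1)^2 = (5.9669)^2 - (-1.2852)^2 = 35.60389561 - 1.65173904 = 33.95215657
  phi_hat_1 = [gamma(1) gamma(0) - gamma(1) gamma(2)] / det = [(-1.2852)(5.9669) - (-1.2852)(3.3779)] / 33.95215657 = -3.3273828 / 33.95215657 = -0.098
  phi_hat_2 = [gamma(0) gamma(2) - gamma(1)^2] / det = [(5.9669)(3.3779) - (-1.2852)^2] / 33.95215657 = 18.50385247 / 33.95215657 = 0.545
So phi_hat = [-0.0980, 0.5450].
Therefore phi_hat_2 = 0.5450.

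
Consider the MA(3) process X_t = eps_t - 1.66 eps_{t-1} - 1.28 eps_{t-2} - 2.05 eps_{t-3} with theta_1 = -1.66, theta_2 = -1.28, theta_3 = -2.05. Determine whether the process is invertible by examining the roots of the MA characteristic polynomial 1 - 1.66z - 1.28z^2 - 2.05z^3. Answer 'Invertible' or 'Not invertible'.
\text{Not invertible}

The MA(q) characteristic polynomial is P(z) = 1 - 1.66z - 1.28z^2 - 2.05z^3.
Invertibility requires all roots to lie outside the unit circle, i.e. |z| > 1 for every root.
Degree 3: look for a simple real root z0 first, then factor out (1 - z/z0) and solve the remaining quadratic.
Testing z0 = 0.4: P(0.4) = 1 + (-1.66)(0.4) + (-1.28)(0.4)^2 + (-2.05)(0.4)^3
  = 1 + (-0.664) + (-0.2048) + (-0.1312) = 0.  So z_0 = 0.4 is a root, |z_0| = 0.4.
Divide out the factor (1 - 2.5 z) = (1 - z/z0) (since 1/z0 = 2.5):
  P(z) = (1 - 2.5 z)(1 + (0.84) z + (0.82) z^2)
  [check: z-coef 0.84 - (2.5) = -1.66; z^2-coef 0.82 - (2.5)(0.84) = -1.28; z^3-coef -(2.5)(0.82) = -2.05.]
Remaining roots from the quadratic factor 1 + (0.84) z + (0.82) z^2:
  Set 1 + (0.84) z + (0.82) z^2 = 0, i.e. a z^2 + b z + c = 0 with a = 0.82, b = 0.84, c = 1.
  Discriminant D = b^2 - 4ac = (0.84)^2 - 4*(0.82)*1 = 0.7056 - (3.28) = -2.5744.
  D < 0, so the roots are the complex-conjugate pair z = (-b +/- i sqrt(-D)) / (2a) = -0.5122 +/- 0.9783i.
  For a conjugate pair |z|^2 = z * conj(z) = (product of roots) = c/a = 1/(0.82) = 1.219512, so |z| = sqrt(1.219512) = 1.1043 for both roots.
Moduli of all roots: 0.4000, 1.1043, 1.1043.
All moduli strictly greater than 1? No.
Verdict: Not invertible.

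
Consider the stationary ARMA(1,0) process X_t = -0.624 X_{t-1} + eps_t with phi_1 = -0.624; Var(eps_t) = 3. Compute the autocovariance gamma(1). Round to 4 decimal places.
\gamma(1) = -3.0657

Multiply the model equation by X_{t-k} and take expectations. With theta_0 = psi_0 = 1 and psi_j the MA(infinity) weights, this gives
  gamma(k) - sum_i phi_i gamma(k-i) = c_k,
  c_k = sigma^2 * sum_{j=k..q} theta_j psi_{j-k}   (c_k = 0 for k > q),
using gamma(-m) = gamma(m).
Pure AR (q = 0): c_0 = sigma^2 = 3, c_k = 0 for k >= 1.
Equations for k = 0 and k = 1 (AR order 1):
  gamma(0) = phi_1 gamma(1) + c_0
  gamma(1) = phi_1 gamma(0) + c_1
Substituting the second into the first: gamma(0) (1 - phi_1^2) = c_0 + phi_1 c_1, so
  gamma(0) = c_0 / (1 - phi_1^2) = 3 / (1 - (-0.624)^2) = 3 / 0.610624 = 4.913007.
  gamma(1) = phi_1 gamma(0) = (-0.624)(4.913007) = -3.065716.
Therefore gamma(1) = -3.0657 (to 4 decimal places).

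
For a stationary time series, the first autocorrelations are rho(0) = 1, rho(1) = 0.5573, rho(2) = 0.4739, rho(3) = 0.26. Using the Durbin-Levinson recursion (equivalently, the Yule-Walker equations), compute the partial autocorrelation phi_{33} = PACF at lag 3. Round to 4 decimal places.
\phi_{33} = -0.1130

The PACF at lag k is phi_{kk}, the last component of the solution
to the Yule-Walker system G_k phi = r_k where
  (G_k)_{ij} = rho(|i - j|), (r_k)_i = rho(i), i,j = 1..k.
Equivalently, Durbin-Levinson gives phi_{kk} iteratively:
  phi_{11} = rho(1)
  phi_{kk} = [rho(k) - sum_{j=1..k-1} phi_{k-1,j} rho(k-j)]
            / [1 - sum_{j=1..k-1} phi_{k-1,j} rho(j)],
  phi_{k,j} = phi_{k-1,j} - phi_{kk} phi_{k-1,k-j},  j = 1..k-1.
Step k = 1:
  phi_11 = rho(1) = 0.5573.
Step k = 2:
  phi_22 = [rho(2) - phi_11 rho(1)] / [1 - phi_11 rho(1)] = [0.4739 - (0.5573)(0.5573)] / [1 - (0.5573)(0.5573)]
         = 0.16331671 / 0.68941671 = 0.236891.
  Update: phi_21 = phi_11 - phi_22 phi_11 = 0.5573 - (0.236891)(0.5573) = 0.425281.
Step k = 3:
  phi_33 = [rho(3) - phi_21 rho(2) - phi_22 rho(1)] / [1 - phi_21 rho(1) - phi_22 rho(2)]
    numerator   = 0.26 - (0.425281)(0.4739) - (0.236891)(0.5573) = -0.07355989
    denominator = 1 - (0.425281)(0.5573) - (0.236891)(0.4739) = 0.65072843
  phi_33 = -0.07355989 / 0.65072843 = -0.113.
Therefore phi_{33} = -0.1130.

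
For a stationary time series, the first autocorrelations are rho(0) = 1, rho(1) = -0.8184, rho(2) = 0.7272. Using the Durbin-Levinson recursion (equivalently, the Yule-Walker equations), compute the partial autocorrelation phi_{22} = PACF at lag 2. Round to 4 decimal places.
\phi_{22} = 0.1739

The PACF at lag k is phi_{kk}, the last component of the solution
to the Yule-Walker system G_k phi = r_k where
  (G_k)_{ij} = rho(|i - j|), (r_k)_i = rho(i), i,j = 1..k.
Equivalently, Durbin-Levinson gives phi_{kk} iteratively:
  phi_{11} = rho(1)
  phi_{kk} = [rho(k) - sum_{j=1..k-1} phi_{k-1,j} rho(k-j)]
            / [1 - sum_{j=1..k-1} phi_{k-1,j} rho(j)],
  phi_{k,j} = phi_{k-1,j} - phi_{kk} phi_{k-1,k-j},  j = 1..k-1.
Step k = 1:
  phi_11 = rho(1) = -0.8184.
Step k = 2:
  phi_22 = [rho(2) - phi_11 rho(1)] / [1 - phi_11 rho(1)] = [0.7272 - (-0.8184)(-0.8184)] / [1 - (-0.8184)(-0.8184)]
         = 0.05742144 / 0.33022144 = 0.1739.
Therefore phi_{22} = 0.1739.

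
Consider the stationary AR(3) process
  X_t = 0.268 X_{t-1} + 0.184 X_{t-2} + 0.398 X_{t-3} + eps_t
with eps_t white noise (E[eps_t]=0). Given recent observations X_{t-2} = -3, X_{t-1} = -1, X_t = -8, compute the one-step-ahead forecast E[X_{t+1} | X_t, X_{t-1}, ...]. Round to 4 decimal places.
E[X_{t+1} \mid \mathcal F_t] = -3.5220

For an AR(p) model X_t = c + sum_i phi_i X_{t-i} + eps_t, the
one-step-ahead conditional mean is
  E[X_{t+1} | X_t, ...] = c + sum_i phi_i X_{t+1-i}.
Substitute known values:
  E[X_{t+1} | ...] = (0.268) * (-8) + (0.184) * (-1) + (0.398) * (-3)
                   = -3.5220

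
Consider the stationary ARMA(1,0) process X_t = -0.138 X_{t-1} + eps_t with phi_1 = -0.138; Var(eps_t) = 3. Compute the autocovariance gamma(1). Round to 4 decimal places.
\gamma(1) = -0.4220

Multiply the model equation by X_{t-k} and take expectations. With theta_0 = psi_0 = 1 and psi_j the MA(infinity) weights, this gives
  gamma(k) - sum_i phi_i gamma(k-i) = c_k,
  c_k = sigma^2 * sum_{j=k..q} theta_j psi_{j-k}   (c_k = 0 for k > q),
using gamma(-m) = gamma(m).
Pure AR (q = 0): c_0 = sigma^2 = 3, c_k = 0 for k >= 1.
Equations for k = 0 and k = 1 (AR order 1):
  gamma(0) = phi_1 gamma(1) + c_0
  gamma(1) = phi_1 gamma(0) + c_1
Substituting the second into the first: gamma(0) (1 - phi_1^2) = c_0 + phi_1 c_1, so
  gamma(0) = c_0 / (1 - phi_1^2) = 3 / (1 - (-0.138)^2) = 3 / 0.980956 = 3.058241.
  gamma(1) = phi_1 gamma(0) = (-0.138)(3.058241) = -0.422037.
Therefore gamma(1) = -0.4220 (to 4 decimal places).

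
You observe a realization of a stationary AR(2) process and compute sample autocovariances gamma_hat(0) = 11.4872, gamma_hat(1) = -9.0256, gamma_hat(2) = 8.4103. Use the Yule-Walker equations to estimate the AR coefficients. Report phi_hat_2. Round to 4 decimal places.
\hat\phi_{2} = 0.3000

The Yule-Walker equations for an AR(p) process read, in matrix form,
  Gamma_p phi = r_p,   with   (Gamma_p)_{ij} = gamma(|i - j|),
                       (r_p)_i = gamma(i),   i,j = 1..p.
Substitute the sample gammas (Toeplitz matrix and right-hand side of size 2):
  Gamma_p = [[11.4872, -9.0256], [-9.0256, 11.4872]]
  r_p     = [-9.0256, 8.4103]
Written out:
  11.4872 phi_1 - 9.0256 phi_2 = -9.0256
  -9.0256 phi_1 + 11.4872 phi_2 = 8.4103
Solve by Cramer's rule:
  det = gamma(0)^2 - gamma(1)^2 = (11.4872)^2 - (-9.0256)^2 = 131.95576384 - 81.46145536 = 50.49430848
  phi_hat_1 = [gamma(1) gamma(0) - gamma(1) gamma(2)] / det = [(-9.0256)(11.4872) - (-9.0256)(8.4103)] / 50.49430848 = -27.77086864 / 50.49430848 = -0.55
  phi_hat_2 = [gamma(0) gamma(2) - gamma(1)^2] / det = [(11.4872)(8.4103) - (-9.0256)^2] / 50.49430848 = 15.1493428 / 50.49430848 = 0.3
So phi_hat = [-0.5500, 0.3000].
Therefore phi_hat_2 = 0.3000.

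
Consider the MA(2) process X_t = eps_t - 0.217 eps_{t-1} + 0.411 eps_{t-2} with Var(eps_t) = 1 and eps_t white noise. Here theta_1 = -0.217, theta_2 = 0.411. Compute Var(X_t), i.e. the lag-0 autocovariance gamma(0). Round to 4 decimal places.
\gamma(0) = 1.2160

For an MA(q) process X_t = eps_t + sum_i theta_i eps_{t-i} with
Var(eps_t) = sigma^2, the variance is
  gamma(0) = sigma^2 * (1 + sum_i theta_i^2).
  sum_i theta_i^2 = (-0.217)^2 + (0.411)^2 = 0.047089 + 0.168921 = 0.21601.
  gamma(0) = 1 * (1 + 0.21601) = 1 * 1.21601 = 1.21601, which rounds to 1.2160.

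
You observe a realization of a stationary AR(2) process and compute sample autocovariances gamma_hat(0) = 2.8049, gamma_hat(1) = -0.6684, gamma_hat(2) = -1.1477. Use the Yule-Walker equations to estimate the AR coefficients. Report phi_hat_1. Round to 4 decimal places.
\hat\phi_{1} = -0.3560

The Yule-Walker equations for an AR(p) process read, in matrix form,
  Gamma_p phi = r_p,   with   (Gamma_p)_{ij} = gamma(|i - j|),
                       (r_p)_i = gamma(i),   i,j = 1..p.
Substitute the sample gammas (Toeplitz matrix and right-hand side of size 2):
  Gamma_p = [[2.8049, -0.6684], [-0.6684, 2.8049]]
  r_p     = [-0.6684, -1.1477]
Written out:
  2.8049 phi_1 - 0.6684 phi_2 = -0.6684
  -0.6684 phi_1 + 2.8049 phi_2 = -1.1477
Solve by Cramer's rule:
  det = gamma(0)^2 - gamma(1)^2 = (2.8049)^2 - (-0.6684)^2 = 7.86746401 - 0.44675856 = 7.42070545
  phi_hat_1 = [gamma(1) gamma(0) - gamma(1) gamma(2)] / det = [(-0.6684)(2.8049) - (-0.6684)(-1.1477)] / 7.42070545 = -2.64191784 / 7.42070545 = -0.356
  phi_hat_2 = [gamma(0) gamma(2) - gamma(1)^2] / det = [(2.8049)(-1.1477) - (-0.6684)^2] / 7.42070545 = -3.66594229 / 7.42070545 = -0.494
So phi_hat = [-0.3560, -0.4940].
Therefore phi_hat_1 = -0.3560.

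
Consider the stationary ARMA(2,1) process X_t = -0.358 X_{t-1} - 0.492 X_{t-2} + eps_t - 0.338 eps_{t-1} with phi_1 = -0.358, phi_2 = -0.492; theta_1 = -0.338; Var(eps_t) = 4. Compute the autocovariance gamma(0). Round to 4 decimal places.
\gamma(0) = 7.1480

Multiply the model equation by X_{t-k} and take expectations. With theta_0 = psi_0 = 1 and psi_j the MA(infinity) weights, this gives
  gamma(k) - sum_i phi_i gamma(k-i) = c_k,
  c_k = sigma^2 * sum_{j=k..q} theta_j psi_{j-k}   (c_k = 0 for k > q),
using gamma(-m) = gamma(m).
psi-weights needed (psi_j = theta_j + sum_i phi_i psi_{j-i}):
  psi_1 = theta_1 + phi_1 = -0.338 + (-0.358) = -0.696
Right-hand sides:
  c_0 = sigma^2 (1 + theta_1 psi_1) = 4 * (1 + (-0.338)(-0.696)) = 4 * 1.235248 = 4.940992
  c_1 = sigma^2 theta_1 = 4 * (-0.338) = -1.352
  c_2 = 0
Equations for k = 0, 1, 2 (AR order 2, c_2 = 0):
  (E0) gamma(0) = phi_1 gamma(1) + phi_2 gamma(2) + c_0
  (E1) gamma(1) = phi_1 gamma(0) + phi_2 gamma(1) + c_1
  (E2) gamma(2) = phi_1 gamma(1) + phi_2 gamma(0)
From (E1): gamma(1) = A gamma(0) + B with
  A = phi_1 / (1 - phi_2) = -0.358 / 1.492 = -0.239946,   B = c_1 / (1 - phi_2) = -1.352 / 1.492 = -0.906166.
Insert (E2) into (E0): gamma(0) (1 - phi_2^2) = phi_1 (1 + phi_2) gamma(1) + c_0.
  phi_1 (1 + phi_2) = (-0.358)(0.508) = -0.181864,   1 - phi_2^2 = 0.757936.
Replace gamma(1) by A gamma(0) + B and collect gamma(0):
  gamma(0) [0.757936 - (-0.181864)(-0.239946)] = (-0.181864)(-0.906166) + 4.940992
  gamma(0) * 0.714298 = 5.105791
  gamma(0) = 5.105791 / 0.714298 = 7.147981.
Therefore gamma(0) = 7.1480 (to 4 decimal places).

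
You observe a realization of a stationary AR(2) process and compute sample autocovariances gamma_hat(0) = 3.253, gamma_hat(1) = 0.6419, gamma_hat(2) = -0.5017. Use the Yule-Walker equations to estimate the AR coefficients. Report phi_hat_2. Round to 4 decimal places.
\hat\phi_{2} = -0.2010

The Yule-Walker equations for an AR(p) process read, in matrix form,
  Gamma_p phi = r_p,   with   (Gamma_p)_{ij} = gamma(|i - j|),
                       (r_p)_i = gamma(i),   i,j = 1..p.
Substitute the sample gammas (Toeplitz matrix and right-hand side of size 2):
  Gamma_p = [[3.253, 0.6419], [0.6419, 3.253]]
  r_p     = [0.6419, -0.5017]
Written out:
  3.253 phi_1 + 0.6419 phi_2 = 0.6419
  0.6419 phi_1 + 3.253 phi_2 = -0.5017
Solve by Cramer's rule:
  det = gamma(0)^2 - gamma(1)^2 = (3.253)^2 - (0.6419)^2 = 10.582009 - 0.41203561 = 10.16997339
  phi_hat_1 = [gamma(1) gamma(0) - gamma(1) gamma(2)] / det = [(0.6419)(3.253) - (0.6419)(-0.5017)] / 10.16997339 = 2.41014193 / 10.16997339 = 0.237
  phi_hat_2 = [gamma(0) gamma(2) - gamma(1)^2] / det = [(3.253)(-0.5017) - (0.6419)^2] / 10.16997339 = -2.04406571 / 10.16997339 = -0.201
So phi_hat = [0.2370, -0.2010].
Therefore phi_hat_2 = -0.2010.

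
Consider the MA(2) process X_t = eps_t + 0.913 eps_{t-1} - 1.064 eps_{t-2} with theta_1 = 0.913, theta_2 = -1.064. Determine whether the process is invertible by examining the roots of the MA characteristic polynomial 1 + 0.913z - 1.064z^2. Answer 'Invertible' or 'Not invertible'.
\text{Not invertible}

The MA(q) characteristic polynomial is P(z) = 1 + 0.913z - 1.064z^2.
Invertibility requires all roots to lie outside the unit circle, i.e. |z| > 1 for every root.
Set 1 + (0.913) z + (-1.064) z^2 = 0, i.e. a z^2 + b z + c = 0 with a = -1.064, b = 0.913, c = 1.
Discriminant D = b^2 - 4ac = (0.913)^2 - 4*(-1.064)*1 = 0.833569 - (-4.256) = 5.089569.
D >= 0, so the roots are real: z = (-b +/- sqrt(D)) / (2a) = (-0.913 +/- 2.256007) / (-2.128).
  z_1 = (-0.913 + 2.256007) / (-2.128) = -0.6311,   |z_1| = 0.6311.
  z_2 = (-0.913 - 2.256007) / (-2.128) = 1.4892,   |z_2| = 1.4892.
Moduli of all roots: 0.6311, 1.4892.
All moduli strictly greater than 1? No.
Verdict: Not invertible.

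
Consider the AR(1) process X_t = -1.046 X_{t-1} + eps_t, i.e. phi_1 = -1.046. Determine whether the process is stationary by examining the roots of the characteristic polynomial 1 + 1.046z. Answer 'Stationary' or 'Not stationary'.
\text{Not stationary}

The AR(p) characteristic polynomial is P(z) = 1 + 1.046z.
Stationarity requires all roots to lie outside the unit circle, i.e. |z| > 1 for every root.
This is linear in z: 1 + (1.046) z = 0  =>  z = -1/(1.046) = -0.956023,  |z| = 0.956023.
Moduli of all roots: 0.9560.
All moduli strictly greater than 1? No.
Verdict: Not stationary.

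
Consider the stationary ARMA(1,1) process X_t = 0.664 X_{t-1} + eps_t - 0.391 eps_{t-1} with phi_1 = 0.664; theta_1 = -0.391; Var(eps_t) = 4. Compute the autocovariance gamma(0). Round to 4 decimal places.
\gamma(0) = 4.5332

Multiply the model equation by X_{t-k} and take expectations. With theta_0 = psi_0 = 1 and psi_j the MA(infinity) weights, this gives
  gamma(k) - sum_i phi_i gamma(k-i) = c_k,
  c_k = sigma^2 * sum_{j=k..q} theta_j psi_{j-k}   (c_k = 0 for k > q),
using gamma(-m) = gamma(m).
psi-weights needed (psi_j = theta_j + sum_i phi_i psi_{j-i}):
  psi_1 = theta_1 + phi_1 = -0.391 + (0.664) = 0.273
Right-hand sides:
  c_0 = sigma^2 (1 + theta_1 psi_1) = 4 * (1 + (-0.391)(0.273)) = 4 * 0.893257 = 3.573028
  c_1 = sigma^2 theta_1 = 4 * (-0.391) = -1.564
  c_2 = 0
Equations for k = 0 and k = 1 (AR order 1):
  gamma(0) = phi_1 gamma(1) + c_0
  gamma(1) = phi_1 gamma(0) + c_1
Substituting the second into the first: gamma(0) (1 - phi_1^2) = c_0 + phi_1 c_1, so
  gamma(0) = (c_0 + phi_1 c_1) / (1 - phi_1^2) = (3.573028 + (0.664)(-1.564)) / (1 - (0.664)^2) = 2.534532 / 0.559104 = 4.533203.
Therefore gamma(0) = 4.5332 (to 4 decimal places).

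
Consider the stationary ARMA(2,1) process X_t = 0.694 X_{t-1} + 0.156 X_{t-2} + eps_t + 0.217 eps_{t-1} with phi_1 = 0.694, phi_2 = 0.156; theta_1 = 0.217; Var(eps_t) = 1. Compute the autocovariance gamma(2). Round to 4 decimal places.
\gamma(2) = 3.4071

Multiply the model equation by X_{t-k} and take expectations. With theta_0 = psi_0 = 1 and psi_j the MA(infinity) weights, this gives
  gamma(k) - sum_i phi_i gamma(k-i) = c_k,
  c_k = sigma^2 * sum_{j=k..q} theta_j psi_{j-k}   (c_k = 0 for k > q),
using gamma(-m) = gamma(m).
psi-weights needed (psi_j = theta_j + sum_i phi_i psi_{j-i}):
  psi_1 = theta_1 + phi_1 = 0.217 + (0.694) = 0.911
Right-hand sides:
  c_0 = sigma^2 (1 + theta_1 psi_1) = 1 * (1 + (0.217)(0.911)) = 1 * 1.197687 = 1.197687
  c_1 = sigma^2 theta_1 = 1 * (0.217) = 0.217
  c_2 = 0
Equations for k = 0, 1, 2 (AR order 2, c_2 = 0):
  (E0) gamma(0) = phi_1 gamma(1) + phi_2 gamma(2) + c_0
  (E1) gamma(1) = phi_1 gamma(0) + phi_2 gamma(1) + c_1
  (E2) gamma(2) = phi_1 gamma(1) + phi_2 gamma(0)
From (E1): gamma(1) = A gamma(0) + B with
  A = phi_1 / (1 - phi_2) = 0.694 / 0.844 = 0.822275,   B = c_1 / (1 - phi_2) = 0.217 / 0.844 = 0.257109.
Insert (E2) into (E0): gamma(0) (1 - phi_2^2) = phi_1 (1 + phi_2) gamma(1) + c_0.
  phi_1 (1 + phi_2) = (0.694)(1.156) = 0.802264,   1 - phi_2^2 = 0.975664.
Replace gamma(1) by A gamma(0) + B and collect gamma(0):
  gamma(0) [0.975664 - (0.802264)(0.822275)] = (0.802264)(0.257109) + 1.197687
  gamma(0) * 0.315982 = 1.403956
  gamma(0) = 1.403956 / 0.315982 = 4.443146.
  gamma(1) = A gamma(0) + B = (0.822275)(4.443146) + (0.257109) = 3.910597.
  gamma(2) = phi_1 gamma(1) + phi_2 gamma(0) = (0.694)(3.910597) + (0.156)(4.443146) = 3.407085.
Therefore gamma(2) = 3.4071 (to 4 decimal places).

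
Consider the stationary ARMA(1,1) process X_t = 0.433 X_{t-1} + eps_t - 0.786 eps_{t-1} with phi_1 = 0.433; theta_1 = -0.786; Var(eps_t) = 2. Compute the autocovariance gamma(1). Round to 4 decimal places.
\gamma(1) = -0.5732

Multiply the model equation by X_{t-k} and take expectations. With theta_0 = psi_0 = 1 and psi_j the MA(infinity) weights, this gives
  gamma(k) - sum_i phi_i gamma(k-i) = c_k,
  c_k = sigma^2 * sum_{j=k..q} theta_j psi_{j-k}   (c_k = 0 for k > q),
using gamma(-m) = gamma(m).
psi-weights needed (psi_j = theta_j + sum_i phi_i psi_{j-i}):
  psi_1 = theta_1 + phi_1 = -0.786 + (0.433) = -0.353
Right-hand sides:
  c_0 = sigma^2 (1 + theta_1 psi_1) = 2 * (1 + (-0.786)(-0.353)) = 2 * 1.277458 = 2.554916
  c_1 = sigma^2 theta_1 = 2 * (-0.786) = -1.572
  c_2 = 0
Equations for k = 0 and k = 1 (AR order 1):
  gamma(0) = phi_1 gamma(1) + c_0
  gamma(1) = phi_1 gamma(0) + c_1
Substituting the second into the first: gamma(0) (1 - phi_1^2) = c_0 + phi_1 c_1, so
  gamma(0) = (c_0 + phi_1 c_1) / (1 - phi_1^2) = (2.554916 + (0.433)(-1.572)) / (1 - (0.433)^2) = 1.87424 / 0.812511 = 2.306726.
  gamma(1) = phi_1 gamma(0) + c_1 = (0.433)(2.306726) + (-1.572) = -0.573188.
Therefore gamma(1) = -0.5732 (to 4 decimal places).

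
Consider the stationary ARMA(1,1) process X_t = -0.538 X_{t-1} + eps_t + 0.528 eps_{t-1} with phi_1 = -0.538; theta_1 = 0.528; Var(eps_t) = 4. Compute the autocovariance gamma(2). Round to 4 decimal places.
\gamma(2) = 0.0217

Multiply the model equation by X_{t-k} and take expectations. With theta_0 = psi_0 = 1 and psi_j the MA(infinity) weights, this gives
  gamma(k) - sum_i phi_i gamma(k-i) = c_k,
  c_k = sigma^2 * sum_{j=k..q} theta_j psi_{j-k}   (c_k = 0 for k > q),
using gamma(-m) = gamma(m).
psi-weights needed (psi_j = theta_j + sum_i phi_i psi_{j-i}):
  psi_1 = theta_1 + phi_1 = 0.528 + (-0.538) = -0.01
Right-hand sides:
  c_0 = sigma^2 (1 + theta_1 psi_1) = 4 * (1 + (0.528)(-0.01)) = 4 * 0.99472 = 3.97888
  c_1 = sigma^2 theta_1 = 4 * (0.528) = 2.112
  c_2 = 0
Equations for k = 0 and k = 1 (AR order 1):
  gamma(0) = phi_1 gamma(1) + c_0
  gamma(1) = phi_1 gamma(0) + c_1
Substituting the second into the first: gamma(0) (1 - phi_1^2) = c_0 + phi_1 c_1, so
  gamma(0) = (c_0 + phi_1 c_1) / (1 - phi_1^2) = (3.97888 + (-0.538)(2.112)) / (1 - (-0.538)^2) = 2.842624 / 0.710556 = 4.000563.
  gamma(1) = phi_1 gamma(0) + c_1 = (-0.538)(4.000563) + (2.112) = -0.040303.
For k = 2 (> q): gamma(2) = phi_1 gamma(1) = (-0.538)(-0.040303) = 0.021683.
Therefore gamma(2) = 0.0217 (to 4 decimal places).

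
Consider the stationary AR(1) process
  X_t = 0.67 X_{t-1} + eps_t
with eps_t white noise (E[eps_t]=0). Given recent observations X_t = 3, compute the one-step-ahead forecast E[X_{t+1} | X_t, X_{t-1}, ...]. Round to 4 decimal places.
E[X_{t+1} \mid \mathcal F_t] = 2.0100

For an AR(p) model X_t = c + sum_i phi_i X_{t-i} + eps_t, the
one-step-ahead conditional mean is
  E[X_{t+1} | X_t, ...] = c + sum_i phi_i X_{t+1-i}.
Substitute known values:
  E[X_{t+1} | ...] = (0.67) * (3)
                   = 2.0100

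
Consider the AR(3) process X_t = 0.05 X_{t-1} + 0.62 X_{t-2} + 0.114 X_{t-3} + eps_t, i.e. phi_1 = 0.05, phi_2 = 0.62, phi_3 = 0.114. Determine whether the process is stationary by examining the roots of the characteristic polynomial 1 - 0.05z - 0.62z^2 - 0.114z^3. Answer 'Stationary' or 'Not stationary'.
\text{Stationary}

The AR(p) characteristic polynomial is P(z) = 1 - 0.05z - 0.62z^2 - 0.114z^3.
Stationarity requires all roots to lie outside the unit circle, i.e. |z| > 1 for every root.
Degree 3: look for a simple real root z0 first, then factor out (1 - z/z0) and solve the remaining quadratic.
Testing z0 = -5: P(-5) = 1 + (-0.05)(-5) + (-0.62)(-5)^2 + (-0.114)(-5)^3
  = 1 + (0.25) + (-15.5) + (14.25) = 0.  So z_0 = -5 is a root, |z_0| = 5.
Divide out the factor (1 + 0.2 z) = (1 - z/z0) (since 1/z0 = -0.2):
  P(z) = (1 + 0.2 z)(1 + (-0.25) z + (-0.57) z^2)
  [check: z-coef -0.25 - (-0.2) = -0.05; z^2-coef -0.57 - (-0.2)(-0.25) = -0.62; z^3-coef -(-0.2)(-0.57) = -0.114.]
Remaining roots from the quadratic factor 1 + (-0.25) z + (-0.57) z^2:
  Set 1 + (-0.25) z + (-0.57) z^2 = 0, i.e. a z^2 + b z + c = 0 with a = -0.57, b = -0.25, c = 1.
  Discriminant D = b^2 - 4ac = (-0.25)^2 - 4*(-0.57)*1 = 0.0625 - (-2.28) = 2.3425.
  D >= 0, so the roots are real: z = (-b +/- sqrt(D)) / (2a) = (0.25 +/- 1.530523) / (-1.14).
    z_1 = (0.25 + 1.530523) / (-1.14) = -1.5619,   |z_1| = 1.5619.
    z_2 = (0.25 - 1.530523) / (-1.14) = 1.1233,   |z_2| = 1.1233.
Moduli of all roots: 5.0000, 1.5619, 1.1233.
All moduli strictly greater than 1? Yes.
Verdict: Stationary.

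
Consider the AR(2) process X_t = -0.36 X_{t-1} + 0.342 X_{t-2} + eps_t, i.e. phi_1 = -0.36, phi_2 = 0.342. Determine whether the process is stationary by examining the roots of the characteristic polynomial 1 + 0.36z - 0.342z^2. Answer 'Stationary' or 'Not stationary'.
\text{Stationary}

The AR(p) characteristic polynomial is P(z) = 1 + 0.36z - 0.342z^2.
Stationarity requires all roots to lie outside the unit circle, i.e. |z| > 1 for every root.
Set 1 + (0.36) z + (-0.342) z^2 = 0, i.e. a z^2 + b z + c = 0 with a = -0.342, b = 0.36, c = 1.
Discriminant D = b^2 - 4ac = (0.36)^2 - 4*(-0.342)*1 = 0.1296 - (-1.368) = 1.4976.
D >= 0, so the roots are real: z = (-b +/- sqrt(D)) / (2a) = (-0.36 +/- 1.223765) / (-0.684).
  z_1 = (-0.36 + 1.223765) / (-0.684) = -1.2628,   |z_1| = 1.2628.
  z_2 = (-0.36 - 1.223765) / (-0.684) = 2.3154,   |z_2| = 2.3154.
Moduli of all roots: 1.2628, 2.3154.
All moduli strictly greater than 1? Yes.
Verdict: Stationary.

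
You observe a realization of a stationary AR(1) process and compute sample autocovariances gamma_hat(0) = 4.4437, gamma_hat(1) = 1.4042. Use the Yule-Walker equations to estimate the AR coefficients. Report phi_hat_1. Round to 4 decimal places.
\hat\phi_{1} = 0.3160

The Yule-Walker equations for an AR(p) process read, in matrix form,
  Gamma_p phi = r_p,   with   (Gamma_p)_{ij} = gamma(|i - j|),
                       (r_p)_i = gamma(i),   i,j = 1..p.
Substitute the sample gammas (Toeplitz matrix and right-hand side of size 1):
  Gamma_p = [[4.4437]]
  r_p     = [1.4042]
With p = 1 this is the single equation gamma(0) phi_1 = gamma(1):
  phi_hat_1 = gamma(1) / gamma(0) = 1.4042 / 4.4437 = 0.3160.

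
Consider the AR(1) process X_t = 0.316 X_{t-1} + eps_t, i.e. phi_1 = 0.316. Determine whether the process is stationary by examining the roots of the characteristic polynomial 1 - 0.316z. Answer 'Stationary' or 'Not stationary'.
\text{Stationary}

The AR(p) characteristic polynomial is P(z) = 1 - 0.316z.
Stationarity requires all roots to lie outside the unit circle, i.e. |z| > 1 for every root.
This is linear in z: 1 + (-0.316) z = 0  =>  z = -1/(-0.316) = 3.164557,  |z| = 3.164557.
Moduli of all roots: 3.1646.
All moduli strictly greater than 1? Yes.
Verdict: Stationary.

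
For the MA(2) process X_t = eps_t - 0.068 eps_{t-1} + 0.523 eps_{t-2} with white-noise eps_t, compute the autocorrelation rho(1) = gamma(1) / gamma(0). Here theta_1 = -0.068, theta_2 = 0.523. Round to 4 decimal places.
\rho(1) = -0.0810

For an MA(q) process with theta_0 = 1, the autocovariance is
  gamma(k) = sigma^2 * sum_{i=0..q-k} theta_i * theta_{i+k},
and rho(k) = gamma(k) / gamma(0). Sigma^2 cancels.
  numerator   = (1)*(-0.068) + (-0.068)*(0.523) = -0.103564.
  denominator = (1)^2 + (-0.068)^2 + (0.523)^2 = 1.278153.
  rho(1) = -0.103564 / 1.278153 = -0.0810.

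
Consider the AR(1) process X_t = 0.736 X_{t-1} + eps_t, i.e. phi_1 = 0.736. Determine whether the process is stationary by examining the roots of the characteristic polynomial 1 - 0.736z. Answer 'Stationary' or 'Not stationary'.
\text{Stationary}

The AR(p) characteristic polynomial is P(z) = 1 - 0.736z.
Stationarity requires all roots to lie outside the unit circle, i.e. |z| > 1 for every root.
This is linear in z: 1 + (-0.736) z = 0  =>  z = -1/(-0.736) = 1.358696,  |z| = 1.358696.
Moduli of all roots: 1.3587.
All moduli strictly greater than 1? Yes.
Verdict: Stationary.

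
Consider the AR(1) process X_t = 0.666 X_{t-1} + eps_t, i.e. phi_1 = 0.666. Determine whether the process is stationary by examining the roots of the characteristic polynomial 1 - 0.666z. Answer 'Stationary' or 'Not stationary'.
\text{Stationary}

The AR(p) characteristic polynomial is P(z) = 1 - 0.666z.
Stationarity requires all roots to lie outside the unit circle, i.e. |z| > 1 for every root.
This is linear in z: 1 + (-0.666) z = 0  =>  z = -1/(-0.666) = 1.501502,  |z| = 1.501502.
Moduli of all roots: 1.5015.
All moduli strictly greater than 1? Yes.
Verdict: Stationary.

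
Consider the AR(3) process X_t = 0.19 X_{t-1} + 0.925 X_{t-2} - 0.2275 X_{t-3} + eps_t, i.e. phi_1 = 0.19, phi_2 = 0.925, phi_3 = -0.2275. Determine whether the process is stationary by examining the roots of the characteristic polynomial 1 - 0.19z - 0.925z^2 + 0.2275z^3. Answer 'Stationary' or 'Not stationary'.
\text{Stationary}

The AR(p) characteristic polynomial is P(z) = 1 - 0.19z - 0.925z^2 + 0.2275z^3.
Stationarity requires all roots to lie outside the unit circle, i.e. |z| > 1 for every root.
Degree 3: look for a simple real root z0 first, then factor out (1 - z/z0) and solve the remaining quadratic.
Testing z0 = 4: P(4) = 1 + (-0.19)(4) + (-0.925)(4)^2 + (0.2275)(4)^3
  = 1 + (-0.76) + (-14.8) + (14.56) = 0.  So z_0 = 4 is a root, |z_0| = 4.
Divide out the factor (1 - 0.25 z) = (1 - z/z0) (since 1/z0 = 0.25):
  P(z) = (1 - 0.25 z)(1 + (0.06) z + (-0.91) z^2)
  [check: z-coef 0.06 - (0.25) = -0.19; z^2-coef -0.91 - (0.25)(0.06) = -0.925; z^3-coef -(0.25)(-0.91) = 0.2275.]
Remaining roots from the quadratic factor 1 + (0.06) z + (-0.91) z^2:
  Set 1 + (0.06) z + (-0.91) z^2 = 0, i.e. a z^2 + b z + c = 0 with a = -0.91, b = 0.06, c = 1.
  Discriminant D = b^2 - 4ac = (0.06)^2 - 4*(-0.91)*1 = 0.0036 - (-3.64) = 3.6436.
  D >= 0, so the roots are real: z = (-b +/- sqrt(D)) / (2a) = (-0.06 +/- 1.908822) / (-1.82).
    z_1 = (-0.06 + 1.908822) / (-1.82) = -1.0158,   |z_1| = 1.0158.
    z_2 = (-0.06 - 1.908822) / (-1.82) = 1.0818,   |z_2| = 1.0818.
Moduli of all roots: 4.0000, 1.0158, 1.0818.
All moduli strictly greater than 1? Yes.
Verdict: Stationary.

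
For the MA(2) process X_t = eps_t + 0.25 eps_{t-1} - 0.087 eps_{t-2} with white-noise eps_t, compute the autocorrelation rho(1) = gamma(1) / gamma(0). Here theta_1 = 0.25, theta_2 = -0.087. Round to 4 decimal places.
\rho(1) = 0.2133

For an MA(q) process with theta_0 = 1, the autocovariance is
  gamma(k) = sigma^2 * sum_{i=0..q-k} theta_i * theta_{i+k},
and rho(k) = gamma(k) / gamma(0). Sigma^2 cancels.
  numerator   = (1)*(0.25) + (0.25)*(-0.087) = 0.22825.
  denominator = (1)^2 + (0.25)^2 + (-0.087)^2 = 1.070069.
  rho(1) = 0.22825 / 1.070069 = 0.2133.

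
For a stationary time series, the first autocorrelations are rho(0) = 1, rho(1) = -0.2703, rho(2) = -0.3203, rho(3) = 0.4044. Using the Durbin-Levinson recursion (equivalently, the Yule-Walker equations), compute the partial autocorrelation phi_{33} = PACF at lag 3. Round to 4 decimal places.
\phi_{33} = 0.2189

The PACF at lag k is phi_{kk}, the last component of the solution
to the Yule-Walker system G_k phi = r_k where
  (G_k)_{ij} = rho(|i - j|), (r_k)_i = rho(i), i,j = 1..k.
Equivalently, Durbin-Levinson gives phi_{kk} iteratively:
  phi_{11} = rho(1)
  phi_{kk} = [rho(k) - sum_{j=1..k-1} phi_{k-1,j} rho(k-j)]
            / [1 - sum_{j=1..k-1} phi_{k-1,j} rho(j)],
  phi_{k,j} = phi_{k-1,j} - phi_{kk} phi_{k-1,k-j},  j = 1..k-1.
Step k = 1:
  phi_11 = rho(1) = -0.2703.
Step k = 2:
  phi_22 = [rho(2) - phi_11 rho(1)] / [1 - phi_11 rho(1)] = [-0.3203 - (-0.2703)(-0.2703)] / [1 - (-0.2703)(-0.2703)]
         = -0.39336209 / 0.92693791 = -0.424367.
  Update: phi_21 = phi_11 - phi_22 phi_11 = -0.2703 - (-0.424367)(-0.2703) = -0.385006.
Step k = 3:
  phi_33 = [rho(3) - phi_21 rho(2) - phi_22 rho(1)] / [1 - phi_21 rho(1) - phi_22 rho(2)]
    numerator   = 0.4044 - (-0.385006)(-0.3203) - (-0.424367)(-0.2703) = 0.16637596
    denominator = 1 - (-0.385006)(-0.2703) - (-0.424367)(-0.3203) = 0.76000792
  phi_33 = 0.16637596 / 0.76000792 = 0.2189.
Therefore phi_{33} = 0.2189.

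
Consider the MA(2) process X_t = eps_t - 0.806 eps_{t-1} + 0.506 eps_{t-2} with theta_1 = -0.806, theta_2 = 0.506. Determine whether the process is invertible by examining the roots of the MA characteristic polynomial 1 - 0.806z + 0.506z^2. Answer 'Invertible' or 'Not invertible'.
\text{Invertible}

The MA(q) characteristic polynomial is P(z) = 1 - 0.806z + 0.506z^2.
Invertibility requires all roots to lie outside the unit circle, i.e. |z| > 1 for every root.
Set 1 + (-0.806) z + (0.506) z^2 = 0, i.e. a z^2 + b z + c = 0 with a = 0.506, b = -0.806, c = 1.
Discriminant D = b^2 - 4ac = (-0.806)^2 - 4*(0.506)*1 = 0.649636 - (2.024) = -1.374364.
D < 0, so the roots are the complex-conjugate pair z = (-b +/- i sqrt(-D)) / (2a) = 0.7964 +/- 1.1584i.
For a conjugate pair |z|^2 = z * conj(z) = (product of roots) = c/a = 1/(0.506) = 1.976285, so |z| = sqrt(1.976285) = 1.4058 for both roots.
Moduli of all roots: 1.4058, 1.4058.
All moduli strictly greater than 1? Yes.
Verdict: Invertible.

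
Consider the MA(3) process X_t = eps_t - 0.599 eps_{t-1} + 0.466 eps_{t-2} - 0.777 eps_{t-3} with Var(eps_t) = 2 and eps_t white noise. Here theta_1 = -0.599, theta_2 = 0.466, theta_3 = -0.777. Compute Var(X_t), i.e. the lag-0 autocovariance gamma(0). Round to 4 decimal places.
\gamma(0) = 4.3594

For an MA(q) process X_t = eps_t + sum_i theta_i eps_{t-i} with
Var(eps_t) = sigma^2, the variance is
  gamma(0) = sigma^2 * (1 + sum_i theta_i^2).
  sum_i theta_i^2 = (-0.599)^2 + (0.466)^2 + (-0.777)^2 = 0.358801 + 0.217156 + 0.603729 = 1.179686.
  gamma(0) = 2 * (1 + 1.179686) = 2 * 2.179686 = 4.359372, which rounds to 4.3594.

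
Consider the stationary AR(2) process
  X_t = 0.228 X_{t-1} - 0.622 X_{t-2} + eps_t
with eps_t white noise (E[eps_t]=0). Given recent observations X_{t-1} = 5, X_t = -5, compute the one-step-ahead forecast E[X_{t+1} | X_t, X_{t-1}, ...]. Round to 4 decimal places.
E[X_{t+1} \mid \mathcal F_t] = -4.2500

For an AR(p) model X_t = c + sum_i phi_i X_{t-i} + eps_t, the
one-step-ahead conditional mean is
  E[X_{t+1} | X_t, ...] = c + sum_i phi_i X_{t+1-i}.
Substitute known values:
  E[X_{t+1} | ...] = (0.228) * (-5) + (-0.622) * (5)
                   = -4.2500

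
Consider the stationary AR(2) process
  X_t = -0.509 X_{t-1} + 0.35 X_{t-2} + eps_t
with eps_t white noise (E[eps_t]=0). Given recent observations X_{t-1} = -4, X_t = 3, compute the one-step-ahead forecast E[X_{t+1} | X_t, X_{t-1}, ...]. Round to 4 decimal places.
E[X_{t+1} \mid \mathcal F_t] = -2.9270

For an AR(p) model X_t = c + sum_i phi_i X_{t-i} + eps_t, the
one-step-ahead conditional mean is
  E[X_{t+1} | X_t, ...] = c + sum_i phi_i X_{t+1-i}.
Substitute known values:
  E[X_{t+1} | ...] = (-0.509) * (3) + (0.35) * (-4)
                   = -2.9270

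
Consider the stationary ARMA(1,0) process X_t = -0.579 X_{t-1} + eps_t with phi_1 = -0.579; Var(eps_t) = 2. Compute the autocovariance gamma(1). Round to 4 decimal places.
\gamma(1) = -1.7420

Multiply the model equation by X_{t-k} and take expectations. With theta_0 = psi_0 = 1 and psi_j the MA(infinity) weights, this gives
  gamma(k) - sum_i phi_i gamma(k-i) = c_k,
  c_k = sigma^2 * sum_{j=k..q} theta_j psi_{j-k}   (c_k = 0 for k > q),
using gamma(-m) = gamma(m).
Pure AR (q = 0): c_0 = sigma^2 = 2, c_k = 0 for k >= 1.
Equations for k = 0 and k = 1 (AR order 1):
  gamma(0) = phi_1 gamma(1) + c_0
  gamma(1) = phi_1 gamma(0) + c_1
Substituting the second into the first: gamma(0) (1 - phi_1^2) = c_0 + phi_1 c_1, so
  gamma(0) = c_0 / (1 - phi_1^2) = 2 / (1 - (-0.579)^2) = 2 / 0.664759 = 3.008609.
  gamma(1) = phi_1 gamma(0) = (-0.579)(3.008609) = -1.741985.
Therefore gamma(1) = -1.7420 (to 4 decimal places).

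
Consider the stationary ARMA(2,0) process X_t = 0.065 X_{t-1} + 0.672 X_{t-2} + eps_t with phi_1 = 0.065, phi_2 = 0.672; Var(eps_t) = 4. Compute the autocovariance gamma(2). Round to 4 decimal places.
\gamma(2) = 5.1995

Multiply the model equation by X_{t-k} and take expectations. With theta_0 = psi_0 = 1 and psi_j the MA(infinity) weights, this gives
  gamma(k) - sum_i phi_i gamma(k-i) = c_k,
  c_k = sigma^2 * sum_{j=k..q} theta_j psi_{j-k}   (c_k = 0 for k > q),
using gamma(-m) = gamma(m).
Pure AR (q = 0): c_0 = sigma^2 = 4, c_k = 0 for k >= 1.
Equations for k = 0, 1, 2 (AR order 2, c_2 = 0):
  (E0) gamma(0) = phi_1 gamma(1) + phi_2 gamma(2) + c_0
  (E1) gamma(1) = phi_1 gamma(0) + phi_2 gamma(1) + c_1
  (E2) gamma(2) = phi_1 gamma(1) + phi_2 gamma(0)
From (E1): gamma(1) = A gamma(0) + B with
  A = phi_1 / (1 - phi_2) = 0.065 / 0.328 = 0.198171,   B = c_1 / (1 - phi_2) = 0 / 0.328 = 0.
Insert (E2) into (E0): gamma(0) (1 - phi_2^2) = phi_1 (1 + phi_2) gamma(1) + c_0.
  phi_1 (1 + phi_2) = (0.065)(1.672) = 0.10868,   1 - phi_2^2 = 0.548416.
Replace gamma(1) by A gamma(0) + B and collect gamma(0):
  gamma(0) [0.548416 - (0.10868)(0.198171)] = c_0 = 4
  gamma(0) * 0.526879 = 4
  gamma(0) = 4 / 0.526879 = 7.591879.
  gamma(1) = A gamma(0) = (0.198171)(7.591879) = 1.504488.
  gamma(2) = phi_1 gamma(1) + phi_2 gamma(0) = (0.065)(1.504488) + (0.672)(7.591879) = 5.199534.
Therefore gamma(2) = 5.1995 (to 4 decimal places).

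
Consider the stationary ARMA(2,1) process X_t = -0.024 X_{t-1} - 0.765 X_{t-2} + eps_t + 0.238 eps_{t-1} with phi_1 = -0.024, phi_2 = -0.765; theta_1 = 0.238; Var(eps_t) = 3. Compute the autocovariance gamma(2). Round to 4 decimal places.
\gamma(2) = -5.8190

Multiply the model equation by X_{t-k} and take expectations. With theta_0 = psi_0 = 1 and psi_j the MA(infinity) weights, this gives
  gamma(k) - sum_i phi_i gamma(k-i) = c_k,
  c_k = sigma^2 * sum_{j=k..q} theta_j psi_{j-k}   (c_k = 0 for k > q),
using gamma(-m) = gamma(m).
psi-weights needed (psi_j = theta_j + sum_i phi_i psi_{j-i}):
  psi_1 = theta_1 + phi_1 = 0.238 + (-0.024) = 0.214
Right-hand sides:
  c_0 = sigma^2 (1 + theta_1 psi_1) = 3 * (1 + (0.238)(0.214)) = 3 * 1.050932 = 3.152796
  c_1 = sigma^2 theta_1 = 3 * (0.238) = 0.714
  c_2 = 0
Equations for k = 0, 1, 2 (AR order 2, c_2 = 0):
  (E0) gamma(0) = phi_1 gamma(1) + phi_2 gamma(2) + c_0
  (E1) gamma(1) = phi_1 gamma(0) + phi_2 gamma(1) + c_1
  (E2) gamma(2) = phi_1 gamma(1) + phi_2 gamma(0)
From (E1): gamma(1) = A gamma(0) + B with
  A = phi_1 / (1 - phi_2) = -0.024 / 1.765 = -0.013598,   B = c_1 / (1 - phi_2) = 0.714 / 1.765 = 0.404533.
Insert (E2) into (E0): gamma(0) (1 - phi_2^2) = phi_1 (1 + phi_2) gamma(1) + c_0.
  phi_1 (1 + phi_2) = (-0.024)(0.235) = -0.00564,   1 - phi_2^2 = 0.414775.
Replace gamma(1) by A gamma(0) + B and collect gamma(0):
  gamma(0) [0.414775 - (-0.00564)(-0.013598)] = (-0.00564)(0.404533) + 3.152796
  gamma(0) * 0.414698 = 3.150514
  gamma(0) = 3.150514 / 0.414698 = 7.597124.
  gamma(1) = A gamma(0) + B = (-0.013598)(7.597124) + (0.404533) = 0.301229.
  gamma(2) = phi_1 gamma(1) + phi_2 gamma(0) = (-0.024)(0.301229) + (-0.765)(7.597124) = -5.819029.
Therefore gamma(2) = -5.8190 (to 4 decimal places).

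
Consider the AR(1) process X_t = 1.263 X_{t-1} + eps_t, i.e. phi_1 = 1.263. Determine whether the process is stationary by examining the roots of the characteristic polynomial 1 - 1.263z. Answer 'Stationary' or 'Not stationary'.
\text{Not stationary}

The AR(p) characteristic polynomial is P(z) = 1 - 1.263z.
Stationarity requires all roots to lie outside the unit circle, i.e. |z| > 1 for every root.
This is linear in z: 1 + (-1.263) z = 0  =>  z = -1/(-1.263) = 0.791766,  |z| = 0.791766.
Moduli of all roots: 0.7918.
All moduli strictly greater than 1? No.
Verdict: Not stationary.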